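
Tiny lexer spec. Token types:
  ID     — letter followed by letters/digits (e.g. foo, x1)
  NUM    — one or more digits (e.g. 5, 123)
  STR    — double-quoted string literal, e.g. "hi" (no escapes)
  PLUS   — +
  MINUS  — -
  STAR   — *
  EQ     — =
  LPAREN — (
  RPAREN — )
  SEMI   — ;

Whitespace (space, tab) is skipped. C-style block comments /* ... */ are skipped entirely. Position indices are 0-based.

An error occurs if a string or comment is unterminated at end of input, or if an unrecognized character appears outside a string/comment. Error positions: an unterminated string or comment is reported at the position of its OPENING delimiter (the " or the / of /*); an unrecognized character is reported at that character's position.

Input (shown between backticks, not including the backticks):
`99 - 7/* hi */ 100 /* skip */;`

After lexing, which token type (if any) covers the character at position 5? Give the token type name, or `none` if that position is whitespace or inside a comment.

pos=0: emit NUM '99' (now at pos=2)
pos=3: emit MINUS '-'
pos=5: emit NUM '7' (now at pos=6)
pos=6: enter COMMENT mode (saw '/*')
exit COMMENT mode (now at pos=14)
pos=15: emit NUM '100' (now at pos=18)
pos=19: enter COMMENT mode (saw '/*')
exit COMMENT mode (now at pos=29)
pos=29: emit SEMI ';'
DONE. 5 tokens: [NUM, MINUS, NUM, NUM, SEMI]
Position 5: char is '7' -> NUM

Answer: NUM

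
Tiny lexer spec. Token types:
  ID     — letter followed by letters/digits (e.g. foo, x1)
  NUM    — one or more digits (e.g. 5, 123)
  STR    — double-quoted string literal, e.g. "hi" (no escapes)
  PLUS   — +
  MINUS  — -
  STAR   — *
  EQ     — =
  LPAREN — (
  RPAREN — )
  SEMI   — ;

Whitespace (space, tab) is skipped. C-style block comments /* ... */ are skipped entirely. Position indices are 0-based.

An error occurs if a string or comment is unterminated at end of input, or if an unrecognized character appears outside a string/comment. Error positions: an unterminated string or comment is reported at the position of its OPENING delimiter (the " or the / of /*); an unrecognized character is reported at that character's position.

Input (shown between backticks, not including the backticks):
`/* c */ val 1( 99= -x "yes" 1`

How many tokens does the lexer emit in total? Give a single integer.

pos=0: enter COMMENT mode (saw '/*')
exit COMMENT mode (now at pos=7)
pos=8: emit ID 'val' (now at pos=11)
pos=12: emit NUM '1' (now at pos=13)
pos=13: emit LPAREN '('
pos=15: emit NUM '99' (now at pos=17)
pos=17: emit EQ '='
pos=19: emit MINUS '-'
pos=20: emit ID 'x' (now at pos=21)
pos=22: enter STRING mode
pos=22: emit STR "yes" (now at pos=27)
pos=28: emit NUM '1' (now at pos=29)
DONE. 9 tokens: [ID, NUM, LPAREN, NUM, EQ, MINUS, ID, STR, NUM]

Answer: 9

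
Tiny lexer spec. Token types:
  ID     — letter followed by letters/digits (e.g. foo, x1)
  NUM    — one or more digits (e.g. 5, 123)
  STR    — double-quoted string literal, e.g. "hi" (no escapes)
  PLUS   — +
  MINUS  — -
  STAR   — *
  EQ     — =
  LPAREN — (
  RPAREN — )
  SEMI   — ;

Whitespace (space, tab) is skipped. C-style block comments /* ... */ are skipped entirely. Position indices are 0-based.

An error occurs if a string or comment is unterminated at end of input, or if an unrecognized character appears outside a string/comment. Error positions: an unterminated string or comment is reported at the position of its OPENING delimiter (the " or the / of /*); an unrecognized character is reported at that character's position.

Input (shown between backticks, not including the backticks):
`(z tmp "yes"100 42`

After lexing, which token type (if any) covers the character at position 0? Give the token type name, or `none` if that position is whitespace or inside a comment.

pos=0: emit LPAREN '('
pos=1: emit ID 'z' (now at pos=2)
pos=3: emit ID 'tmp' (now at pos=6)
pos=7: enter STRING mode
pos=7: emit STR "yes" (now at pos=12)
pos=12: emit NUM '100' (now at pos=15)
pos=16: emit NUM '42' (now at pos=18)
DONE. 6 tokens: [LPAREN, ID, ID, STR, NUM, NUM]
Position 0: char is '(' -> LPAREN

Answer: LPAREN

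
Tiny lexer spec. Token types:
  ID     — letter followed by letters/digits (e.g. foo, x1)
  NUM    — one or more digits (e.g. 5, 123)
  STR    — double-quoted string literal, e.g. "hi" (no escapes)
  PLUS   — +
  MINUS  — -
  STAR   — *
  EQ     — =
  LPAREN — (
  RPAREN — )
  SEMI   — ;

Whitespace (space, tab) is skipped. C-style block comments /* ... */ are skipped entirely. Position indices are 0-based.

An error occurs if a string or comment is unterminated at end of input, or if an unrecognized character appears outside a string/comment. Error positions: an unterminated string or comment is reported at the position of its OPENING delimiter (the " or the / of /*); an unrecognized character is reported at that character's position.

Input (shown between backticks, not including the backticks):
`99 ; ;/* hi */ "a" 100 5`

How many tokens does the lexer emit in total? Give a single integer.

pos=0: emit NUM '99' (now at pos=2)
pos=3: emit SEMI ';'
pos=5: emit SEMI ';'
pos=6: enter COMMENT mode (saw '/*')
exit COMMENT mode (now at pos=14)
pos=15: enter STRING mode
pos=15: emit STR "a" (now at pos=18)
pos=19: emit NUM '100' (now at pos=22)
pos=23: emit NUM '5' (now at pos=24)
DONE. 6 tokens: [NUM, SEMI, SEMI, STR, NUM, NUM]

Answer: 6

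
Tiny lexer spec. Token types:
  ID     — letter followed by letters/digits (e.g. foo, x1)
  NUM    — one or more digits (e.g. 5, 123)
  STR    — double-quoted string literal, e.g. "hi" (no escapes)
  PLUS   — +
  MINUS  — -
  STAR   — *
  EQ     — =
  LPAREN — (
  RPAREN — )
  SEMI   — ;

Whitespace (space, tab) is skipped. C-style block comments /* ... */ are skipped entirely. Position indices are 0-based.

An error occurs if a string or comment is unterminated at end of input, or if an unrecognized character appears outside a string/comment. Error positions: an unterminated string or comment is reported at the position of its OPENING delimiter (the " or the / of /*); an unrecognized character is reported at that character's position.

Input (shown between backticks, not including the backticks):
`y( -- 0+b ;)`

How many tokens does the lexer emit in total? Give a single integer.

pos=0: emit ID 'y' (now at pos=1)
pos=1: emit LPAREN '('
pos=3: emit MINUS '-'
pos=4: emit MINUS '-'
pos=6: emit NUM '0' (now at pos=7)
pos=7: emit PLUS '+'
pos=8: emit ID 'b' (now at pos=9)
pos=10: emit SEMI ';'
pos=11: emit RPAREN ')'
DONE. 9 tokens: [ID, LPAREN, MINUS, MINUS, NUM, PLUS, ID, SEMI, RPAREN]

Answer: 9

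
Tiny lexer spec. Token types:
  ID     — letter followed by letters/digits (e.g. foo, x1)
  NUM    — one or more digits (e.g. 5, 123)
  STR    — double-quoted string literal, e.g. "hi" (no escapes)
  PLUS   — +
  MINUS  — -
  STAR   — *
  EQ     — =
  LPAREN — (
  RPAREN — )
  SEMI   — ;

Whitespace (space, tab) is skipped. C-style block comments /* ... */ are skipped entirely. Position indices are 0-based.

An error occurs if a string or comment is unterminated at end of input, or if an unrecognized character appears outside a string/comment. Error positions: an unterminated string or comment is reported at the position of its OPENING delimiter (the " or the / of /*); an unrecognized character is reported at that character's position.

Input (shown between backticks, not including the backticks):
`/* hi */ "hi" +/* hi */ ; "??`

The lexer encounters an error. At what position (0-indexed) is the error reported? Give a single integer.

pos=0: enter COMMENT mode (saw '/*')
exit COMMENT mode (now at pos=8)
pos=9: enter STRING mode
pos=9: emit STR "hi" (now at pos=13)
pos=14: emit PLUS '+'
pos=15: enter COMMENT mode (saw '/*')
exit COMMENT mode (now at pos=23)
pos=24: emit SEMI ';'
pos=26: enter STRING mode
pos=26: ERROR — unterminated string

Answer: 26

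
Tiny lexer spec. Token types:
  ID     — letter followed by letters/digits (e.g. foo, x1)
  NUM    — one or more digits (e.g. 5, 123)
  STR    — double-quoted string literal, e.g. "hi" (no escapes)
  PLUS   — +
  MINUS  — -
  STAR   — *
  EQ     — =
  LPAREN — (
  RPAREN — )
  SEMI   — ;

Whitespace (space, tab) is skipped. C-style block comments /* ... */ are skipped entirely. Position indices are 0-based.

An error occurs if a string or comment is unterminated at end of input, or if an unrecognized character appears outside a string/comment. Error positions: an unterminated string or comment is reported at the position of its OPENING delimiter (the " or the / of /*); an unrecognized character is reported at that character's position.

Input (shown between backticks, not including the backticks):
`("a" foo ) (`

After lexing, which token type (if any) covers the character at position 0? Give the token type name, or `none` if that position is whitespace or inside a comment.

Answer: LPAREN

Derivation:
pos=0: emit LPAREN '('
pos=1: enter STRING mode
pos=1: emit STR "a" (now at pos=4)
pos=5: emit ID 'foo' (now at pos=8)
pos=9: emit RPAREN ')'
pos=11: emit LPAREN '('
DONE. 5 tokens: [LPAREN, STR, ID, RPAREN, LPAREN]
Position 0: char is '(' -> LPAREN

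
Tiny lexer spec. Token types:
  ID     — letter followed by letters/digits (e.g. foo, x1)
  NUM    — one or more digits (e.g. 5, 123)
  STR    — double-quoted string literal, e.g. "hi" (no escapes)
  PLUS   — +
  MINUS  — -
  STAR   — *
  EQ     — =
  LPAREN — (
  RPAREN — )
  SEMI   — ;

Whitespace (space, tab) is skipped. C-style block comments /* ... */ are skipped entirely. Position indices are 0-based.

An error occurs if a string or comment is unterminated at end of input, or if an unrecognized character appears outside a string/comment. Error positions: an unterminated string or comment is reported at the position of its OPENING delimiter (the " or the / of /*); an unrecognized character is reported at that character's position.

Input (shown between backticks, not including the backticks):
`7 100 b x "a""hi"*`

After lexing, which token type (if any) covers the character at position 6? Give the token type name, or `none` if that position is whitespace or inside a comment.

Answer: ID

Derivation:
pos=0: emit NUM '7' (now at pos=1)
pos=2: emit NUM '100' (now at pos=5)
pos=6: emit ID 'b' (now at pos=7)
pos=8: emit ID 'x' (now at pos=9)
pos=10: enter STRING mode
pos=10: emit STR "a" (now at pos=13)
pos=13: enter STRING mode
pos=13: emit STR "hi" (now at pos=17)
pos=17: emit STAR '*'
DONE. 7 tokens: [NUM, NUM, ID, ID, STR, STR, STAR]
Position 6: char is 'b' -> ID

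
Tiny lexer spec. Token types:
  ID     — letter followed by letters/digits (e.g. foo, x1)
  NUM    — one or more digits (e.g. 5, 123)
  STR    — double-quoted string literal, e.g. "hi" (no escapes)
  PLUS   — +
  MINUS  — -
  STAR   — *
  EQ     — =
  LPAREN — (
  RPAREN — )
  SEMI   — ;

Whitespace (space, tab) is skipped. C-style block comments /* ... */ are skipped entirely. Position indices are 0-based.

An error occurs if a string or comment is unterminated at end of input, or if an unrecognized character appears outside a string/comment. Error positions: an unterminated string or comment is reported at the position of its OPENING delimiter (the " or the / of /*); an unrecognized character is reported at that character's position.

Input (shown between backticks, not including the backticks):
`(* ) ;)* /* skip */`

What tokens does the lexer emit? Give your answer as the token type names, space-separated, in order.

Answer: LPAREN STAR RPAREN SEMI RPAREN STAR

Derivation:
pos=0: emit LPAREN '('
pos=1: emit STAR '*'
pos=3: emit RPAREN ')'
pos=5: emit SEMI ';'
pos=6: emit RPAREN ')'
pos=7: emit STAR '*'
pos=9: enter COMMENT mode (saw '/*')
exit COMMENT mode (now at pos=19)
DONE. 6 tokens: [LPAREN, STAR, RPAREN, SEMI, RPAREN, STAR]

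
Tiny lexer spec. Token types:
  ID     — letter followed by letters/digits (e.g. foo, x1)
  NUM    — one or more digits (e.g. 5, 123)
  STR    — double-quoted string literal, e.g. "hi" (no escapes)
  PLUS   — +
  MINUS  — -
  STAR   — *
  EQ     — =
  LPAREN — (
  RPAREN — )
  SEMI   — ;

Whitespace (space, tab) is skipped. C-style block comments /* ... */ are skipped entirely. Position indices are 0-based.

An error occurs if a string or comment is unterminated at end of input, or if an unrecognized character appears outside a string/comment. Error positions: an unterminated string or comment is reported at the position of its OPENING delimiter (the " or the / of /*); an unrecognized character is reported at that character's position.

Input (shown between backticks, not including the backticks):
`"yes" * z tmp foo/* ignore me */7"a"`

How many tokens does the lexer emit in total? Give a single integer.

pos=0: enter STRING mode
pos=0: emit STR "yes" (now at pos=5)
pos=6: emit STAR '*'
pos=8: emit ID 'z' (now at pos=9)
pos=10: emit ID 'tmp' (now at pos=13)
pos=14: emit ID 'foo' (now at pos=17)
pos=17: enter COMMENT mode (saw '/*')
exit COMMENT mode (now at pos=32)
pos=32: emit NUM '7' (now at pos=33)
pos=33: enter STRING mode
pos=33: emit STR "a" (now at pos=36)
DONE. 7 tokens: [STR, STAR, ID, ID, ID, NUM, STR]

Answer: 7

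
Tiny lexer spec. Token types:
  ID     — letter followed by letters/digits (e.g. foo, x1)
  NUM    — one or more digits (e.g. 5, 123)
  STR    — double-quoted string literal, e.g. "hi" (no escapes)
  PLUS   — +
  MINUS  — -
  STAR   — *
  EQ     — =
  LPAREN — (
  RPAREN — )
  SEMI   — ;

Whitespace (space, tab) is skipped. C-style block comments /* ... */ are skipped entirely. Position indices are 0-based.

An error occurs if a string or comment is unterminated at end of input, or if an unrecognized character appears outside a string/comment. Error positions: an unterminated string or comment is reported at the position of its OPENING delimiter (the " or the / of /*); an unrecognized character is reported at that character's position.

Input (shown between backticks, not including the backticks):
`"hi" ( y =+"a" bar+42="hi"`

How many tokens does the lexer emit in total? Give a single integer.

pos=0: enter STRING mode
pos=0: emit STR "hi" (now at pos=4)
pos=5: emit LPAREN '('
pos=7: emit ID 'y' (now at pos=8)
pos=9: emit EQ '='
pos=10: emit PLUS '+'
pos=11: enter STRING mode
pos=11: emit STR "a" (now at pos=14)
pos=15: emit ID 'bar' (now at pos=18)
pos=18: emit PLUS '+'
pos=19: emit NUM '42' (now at pos=21)
pos=21: emit EQ '='
pos=22: enter STRING mode
pos=22: emit STR "hi" (now at pos=26)
DONE. 11 tokens: [STR, LPAREN, ID, EQ, PLUS, STR, ID, PLUS, NUM, EQ, STR]

Answer: 11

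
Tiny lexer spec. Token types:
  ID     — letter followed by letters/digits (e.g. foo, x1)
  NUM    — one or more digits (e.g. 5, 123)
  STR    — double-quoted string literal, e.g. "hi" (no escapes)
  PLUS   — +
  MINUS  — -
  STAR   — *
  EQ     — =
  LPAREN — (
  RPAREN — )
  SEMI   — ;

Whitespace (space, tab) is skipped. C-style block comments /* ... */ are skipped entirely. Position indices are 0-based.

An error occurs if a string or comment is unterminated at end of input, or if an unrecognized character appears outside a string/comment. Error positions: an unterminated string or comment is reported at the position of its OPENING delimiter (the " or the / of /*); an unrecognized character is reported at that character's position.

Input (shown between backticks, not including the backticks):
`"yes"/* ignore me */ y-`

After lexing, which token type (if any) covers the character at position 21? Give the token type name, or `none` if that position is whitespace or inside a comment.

Answer: ID

Derivation:
pos=0: enter STRING mode
pos=0: emit STR "yes" (now at pos=5)
pos=5: enter COMMENT mode (saw '/*')
exit COMMENT mode (now at pos=20)
pos=21: emit ID 'y' (now at pos=22)
pos=22: emit MINUS '-'
DONE. 3 tokens: [STR, ID, MINUS]
Position 21: char is 'y' -> ID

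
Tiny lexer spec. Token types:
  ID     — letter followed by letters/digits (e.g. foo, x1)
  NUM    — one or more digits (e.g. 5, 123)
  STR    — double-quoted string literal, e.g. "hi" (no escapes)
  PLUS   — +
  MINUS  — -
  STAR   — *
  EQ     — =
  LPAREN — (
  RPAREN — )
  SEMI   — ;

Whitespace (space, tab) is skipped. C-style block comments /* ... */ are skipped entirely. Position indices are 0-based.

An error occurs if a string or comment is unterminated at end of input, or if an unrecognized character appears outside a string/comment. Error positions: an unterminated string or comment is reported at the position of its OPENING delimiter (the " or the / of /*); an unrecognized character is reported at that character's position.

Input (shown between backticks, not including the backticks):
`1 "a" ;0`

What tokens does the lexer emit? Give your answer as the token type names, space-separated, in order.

pos=0: emit NUM '1' (now at pos=1)
pos=2: enter STRING mode
pos=2: emit STR "a" (now at pos=5)
pos=6: emit SEMI ';'
pos=7: emit NUM '0' (now at pos=8)
DONE. 4 tokens: [NUM, STR, SEMI, NUM]

Answer: NUM STR SEMI NUM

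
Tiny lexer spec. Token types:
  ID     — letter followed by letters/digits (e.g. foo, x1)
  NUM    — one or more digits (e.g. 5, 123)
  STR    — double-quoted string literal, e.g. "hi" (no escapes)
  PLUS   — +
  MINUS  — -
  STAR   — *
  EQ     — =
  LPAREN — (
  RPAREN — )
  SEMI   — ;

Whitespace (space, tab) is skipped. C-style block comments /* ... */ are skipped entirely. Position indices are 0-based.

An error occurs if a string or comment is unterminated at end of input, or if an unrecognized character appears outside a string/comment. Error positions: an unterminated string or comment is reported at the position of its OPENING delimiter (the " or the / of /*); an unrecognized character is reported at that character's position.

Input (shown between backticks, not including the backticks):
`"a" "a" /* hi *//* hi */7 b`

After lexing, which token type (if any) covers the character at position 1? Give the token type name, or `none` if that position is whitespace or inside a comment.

Answer: STR

Derivation:
pos=0: enter STRING mode
pos=0: emit STR "a" (now at pos=3)
pos=4: enter STRING mode
pos=4: emit STR "a" (now at pos=7)
pos=8: enter COMMENT mode (saw '/*')
exit COMMENT mode (now at pos=16)
pos=16: enter COMMENT mode (saw '/*')
exit COMMENT mode (now at pos=24)
pos=24: emit NUM '7' (now at pos=25)
pos=26: emit ID 'b' (now at pos=27)
DONE. 4 tokens: [STR, STR, NUM, ID]
Position 1: char is 'a' -> STR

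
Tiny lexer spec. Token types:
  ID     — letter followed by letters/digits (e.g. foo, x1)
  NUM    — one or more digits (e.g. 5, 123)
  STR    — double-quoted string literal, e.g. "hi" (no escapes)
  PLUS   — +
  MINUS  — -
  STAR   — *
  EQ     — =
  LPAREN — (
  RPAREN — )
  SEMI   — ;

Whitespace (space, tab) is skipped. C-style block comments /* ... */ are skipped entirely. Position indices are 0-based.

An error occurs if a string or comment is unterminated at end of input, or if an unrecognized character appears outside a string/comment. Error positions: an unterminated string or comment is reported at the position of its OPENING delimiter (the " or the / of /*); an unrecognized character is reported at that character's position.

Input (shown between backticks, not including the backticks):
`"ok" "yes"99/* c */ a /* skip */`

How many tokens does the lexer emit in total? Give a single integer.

Answer: 4

Derivation:
pos=0: enter STRING mode
pos=0: emit STR "ok" (now at pos=4)
pos=5: enter STRING mode
pos=5: emit STR "yes" (now at pos=10)
pos=10: emit NUM '99' (now at pos=12)
pos=12: enter COMMENT mode (saw '/*')
exit COMMENT mode (now at pos=19)
pos=20: emit ID 'a' (now at pos=21)
pos=22: enter COMMENT mode (saw '/*')
exit COMMENT mode (now at pos=32)
DONE. 4 tokens: [STR, STR, NUM, ID]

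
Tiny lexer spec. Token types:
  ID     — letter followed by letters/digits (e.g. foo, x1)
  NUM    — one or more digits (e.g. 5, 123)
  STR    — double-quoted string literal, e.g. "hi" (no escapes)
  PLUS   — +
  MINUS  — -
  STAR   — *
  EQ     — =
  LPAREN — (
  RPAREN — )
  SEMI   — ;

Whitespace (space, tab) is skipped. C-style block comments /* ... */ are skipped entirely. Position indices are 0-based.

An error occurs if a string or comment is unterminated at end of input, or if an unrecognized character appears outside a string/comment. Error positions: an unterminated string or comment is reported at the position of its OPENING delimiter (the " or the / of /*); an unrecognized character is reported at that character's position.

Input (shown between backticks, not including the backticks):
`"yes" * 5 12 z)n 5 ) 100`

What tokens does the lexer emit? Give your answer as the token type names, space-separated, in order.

Answer: STR STAR NUM NUM ID RPAREN ID NUM RPAREN NUM

Derivation:
pos=0: enter STRING mode
pos=0: emit STR "yes" (now at pos=5)
pos=6: emit STAR '*'
pos=8: emit NUM '5' (now at pos=9)
pos=10: emit NUM '12' (now at pos=12)
pos=13: emit ID 'z' (now at pos=14)
pos=14: emit RPAREN ')'
pos=15: emit ID 'n' (now at pos=16)
pos=17: emit NUM '5' (now at pos=18)
pos=19: emit RPAREN ')'
pos=21: emit NUM '100' (now at pos=24)
DONE. 10 tokens: [STR, STAR, NUM, NUM, ID, RPAREN, ID, NUM, RPAREN, NUM]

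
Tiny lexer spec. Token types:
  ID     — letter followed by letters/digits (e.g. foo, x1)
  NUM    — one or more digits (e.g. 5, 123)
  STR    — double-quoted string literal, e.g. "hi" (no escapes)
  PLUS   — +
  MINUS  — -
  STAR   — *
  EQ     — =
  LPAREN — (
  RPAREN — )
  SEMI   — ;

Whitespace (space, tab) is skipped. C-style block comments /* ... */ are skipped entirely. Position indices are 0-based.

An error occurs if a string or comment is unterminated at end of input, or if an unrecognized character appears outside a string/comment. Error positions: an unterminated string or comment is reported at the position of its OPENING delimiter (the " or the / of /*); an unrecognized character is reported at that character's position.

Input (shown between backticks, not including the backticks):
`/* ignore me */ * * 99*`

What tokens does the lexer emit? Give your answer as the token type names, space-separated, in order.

pos=0: enter COMMENT mode (saw '/*')
exit COMMENT mode (now at pos=15)
pos=16: emit STAR '*'
pos=18: emit STAR '*'
pos=20: emit NUM '99' (now at pos=22)
pos=22: emit STAR '*'
DONE. 4 tokens: [STAR, STAR, NUM, STAR]

Answer: STAR STAR NUM STAR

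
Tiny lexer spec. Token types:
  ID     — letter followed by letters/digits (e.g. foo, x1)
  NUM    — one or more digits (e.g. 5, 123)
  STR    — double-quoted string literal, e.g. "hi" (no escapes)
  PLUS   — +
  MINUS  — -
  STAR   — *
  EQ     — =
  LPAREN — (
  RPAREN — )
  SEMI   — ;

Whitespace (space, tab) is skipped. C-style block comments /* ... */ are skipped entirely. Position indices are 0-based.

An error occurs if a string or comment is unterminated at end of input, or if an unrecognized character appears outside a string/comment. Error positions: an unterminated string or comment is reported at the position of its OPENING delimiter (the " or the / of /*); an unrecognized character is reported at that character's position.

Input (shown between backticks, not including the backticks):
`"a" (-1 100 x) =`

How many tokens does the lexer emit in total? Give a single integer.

pos=0: enter STRING mode
pos=0: emit STR "a" (now at pos=3)
pos=4: emit LPAREN '('
pos=5: emit MINUS '-'
pos=6: emit NUM '1' (now at pos=7)
pos=8: emit NUM '100' (now at pos=11)
pos=12: emit ID 'x' (now at pos=13)
pos=13: emit RPAREN ')'
pos=15: emit EQ '='
DONE. 8 tokens: [STR, LPAREN, MINUS, NUM, NUM, ID, RPAREN, EQ]

Answer: 8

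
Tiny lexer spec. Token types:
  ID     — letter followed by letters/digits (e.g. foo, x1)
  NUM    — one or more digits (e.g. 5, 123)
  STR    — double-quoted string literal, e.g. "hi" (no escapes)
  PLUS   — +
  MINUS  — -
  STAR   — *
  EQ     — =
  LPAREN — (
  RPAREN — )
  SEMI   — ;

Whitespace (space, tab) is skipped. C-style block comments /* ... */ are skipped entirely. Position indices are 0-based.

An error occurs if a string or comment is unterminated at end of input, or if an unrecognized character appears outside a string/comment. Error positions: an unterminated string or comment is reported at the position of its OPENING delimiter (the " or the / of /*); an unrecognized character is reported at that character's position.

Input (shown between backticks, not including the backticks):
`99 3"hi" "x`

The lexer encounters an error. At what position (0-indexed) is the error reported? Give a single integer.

pos=0: emit NUM '99' (now at pos=2)
pos=3: emit NUM '3' (now at pos=4)
pos=4: enter STRING mode
pos=4: emit STR "hi" (now at pos=8)
pos=9: enter STRING mode
pos=9: ERROR — unterminated string

Answer: 9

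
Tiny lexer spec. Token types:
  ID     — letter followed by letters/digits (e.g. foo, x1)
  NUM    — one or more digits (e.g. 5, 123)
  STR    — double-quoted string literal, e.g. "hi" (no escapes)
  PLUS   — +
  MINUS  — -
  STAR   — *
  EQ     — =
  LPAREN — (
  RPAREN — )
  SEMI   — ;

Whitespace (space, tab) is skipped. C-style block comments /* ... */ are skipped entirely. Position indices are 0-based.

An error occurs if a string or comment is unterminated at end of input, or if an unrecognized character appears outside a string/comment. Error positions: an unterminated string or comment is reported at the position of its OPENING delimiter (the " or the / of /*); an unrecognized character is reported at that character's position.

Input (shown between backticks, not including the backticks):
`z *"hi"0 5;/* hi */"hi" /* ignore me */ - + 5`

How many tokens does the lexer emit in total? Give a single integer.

pos=0: emit ID 'z' (now at pos=1)
pos=2: emit STAR '*'
pos=3: enter STRING mode
pos=3: emit STR "hi" (now at pos=7)
pos=7: emit NUM '0' (now at pos=8)
pos=9: emit NUM '5' (now at pos=10)
pos=10: emit SEMI ';'
pos=11: enter COMMENT mode (saw '/*')
exit COMMENT mode (now at pos=19)
pos=19: enter STRING mode
pos=19: emit STR "hi" (now at pos=23)
pos=24: enter COMMENT mode (saw '/*')
exit COMMENT mode (now at pos=39)
pos=40: emit MINUS '-'
pos=42: emit PLUS '+'
pos=44: emit NUM '5' (now at pos=45)
DONE. 10 tokens: [ID, STAR, STR, NUM, NUM, SEMI, STR, MINUS, PLUS, NUM]

Answer: 10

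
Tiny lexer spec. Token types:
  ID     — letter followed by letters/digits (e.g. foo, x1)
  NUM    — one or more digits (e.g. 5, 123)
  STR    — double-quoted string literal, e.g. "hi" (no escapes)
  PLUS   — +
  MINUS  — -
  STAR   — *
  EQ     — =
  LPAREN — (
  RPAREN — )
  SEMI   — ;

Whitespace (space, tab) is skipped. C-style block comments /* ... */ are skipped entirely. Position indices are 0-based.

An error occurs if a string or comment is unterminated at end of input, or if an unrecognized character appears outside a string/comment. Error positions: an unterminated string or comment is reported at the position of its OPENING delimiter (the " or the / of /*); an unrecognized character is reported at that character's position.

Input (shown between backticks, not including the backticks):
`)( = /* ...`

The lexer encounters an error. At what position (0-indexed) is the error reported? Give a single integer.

pos=0: emit RPAREN ')'
pos=1: emit LPAREN '('
pos=3: emit EQ '='
pos=5: enter COMMENT mode (saw '/*')
pos=5: ERROR — unterminated comment (reached EOF)

Answer: 5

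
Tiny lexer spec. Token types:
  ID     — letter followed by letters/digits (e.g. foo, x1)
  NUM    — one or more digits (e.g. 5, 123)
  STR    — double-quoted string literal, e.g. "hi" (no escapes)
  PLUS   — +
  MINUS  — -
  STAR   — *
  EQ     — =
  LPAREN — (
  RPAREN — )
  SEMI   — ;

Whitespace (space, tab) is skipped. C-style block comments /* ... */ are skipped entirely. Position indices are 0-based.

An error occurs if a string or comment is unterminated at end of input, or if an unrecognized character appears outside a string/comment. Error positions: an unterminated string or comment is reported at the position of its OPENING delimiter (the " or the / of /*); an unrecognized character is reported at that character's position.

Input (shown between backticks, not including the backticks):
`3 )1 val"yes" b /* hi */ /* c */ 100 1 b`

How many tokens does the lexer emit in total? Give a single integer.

Answer: 9

Derivation:
pos=0: emit NUM '3' (now at pos=1)
pos=2: emit RPAREN ')'
pos=3: emit NUM '1' (now at pos=4)
pos=5: emit ID 'val' (now at pos=8)
pos=8: enter STRING mode
pos=8: emit STR "yes" (now at pos=13)
pos=14: emit ID 'b' (now at pos=15)
pos=16: enter COMMENT mode (saw '/*')
exit COMMENT mode (now at pos=24)
pos=25: enter COMMENT mode (saw '/*')
exit COMMENT mode (now at pos=32)
pos=33: emit NUM '100' (now at pos=36)
pos=37: emit NUM '1' (now at pos=38)
pos=39: emit ID 'b' (now at pos=40)
DONE. 9 tokens: [NUM, RPAREN, NUM, ID, STR, ID, NUM, NUM, ID]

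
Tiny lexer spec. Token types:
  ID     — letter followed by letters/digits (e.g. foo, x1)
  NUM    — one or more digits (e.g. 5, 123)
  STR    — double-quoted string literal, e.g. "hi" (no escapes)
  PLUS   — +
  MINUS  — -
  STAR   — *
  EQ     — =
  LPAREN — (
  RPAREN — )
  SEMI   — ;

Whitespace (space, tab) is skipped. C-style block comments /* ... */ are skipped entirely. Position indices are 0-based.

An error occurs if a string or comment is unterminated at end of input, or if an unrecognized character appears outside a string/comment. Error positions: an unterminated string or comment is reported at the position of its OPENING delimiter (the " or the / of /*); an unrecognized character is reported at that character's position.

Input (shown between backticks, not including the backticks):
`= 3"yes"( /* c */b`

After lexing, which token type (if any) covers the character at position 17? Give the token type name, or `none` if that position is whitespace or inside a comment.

pos=0: emit EQ '='
pos=2: emit NUM '3' (now at pos=3)
pos=3: enter STRING mode
pos=3: emit STR "yes" (now at pos=8)
pos=8: emit LPAREN '('
pos=10: enter COMMENT mode (saw '/*')
exit COMMENT mode (now at pos=17)
pos=17: emit ID 'b' (now at pos=18)
DONE. 5 tokens: [EQ, NUM, STR, LPAREN, ID]
Position 17: char is 'b' -> ID

Answer: ID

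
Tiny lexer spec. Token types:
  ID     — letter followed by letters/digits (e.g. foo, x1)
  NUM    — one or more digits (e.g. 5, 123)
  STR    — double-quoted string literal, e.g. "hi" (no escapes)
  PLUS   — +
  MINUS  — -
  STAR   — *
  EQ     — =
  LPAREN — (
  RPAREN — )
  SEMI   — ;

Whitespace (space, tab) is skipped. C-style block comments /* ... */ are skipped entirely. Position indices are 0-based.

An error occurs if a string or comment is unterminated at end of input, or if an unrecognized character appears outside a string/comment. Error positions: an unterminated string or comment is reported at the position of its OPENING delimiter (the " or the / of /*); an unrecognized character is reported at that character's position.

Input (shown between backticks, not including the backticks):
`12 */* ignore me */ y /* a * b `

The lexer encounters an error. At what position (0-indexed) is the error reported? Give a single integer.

pos=0: emit NUM '12' (now at pos=2)
pos=3: emit STAR '*'
pos=4: enter COMMENT mode (saw '/*')
exit COMMENT mode (now at pos=19)
pos=20: emit ID 'y' (now at pos=21)
pos=22: enter COMMENT mode (saw '/*')
pos=22: ERROR — unterminated comment (reached EOF)

Answer: 22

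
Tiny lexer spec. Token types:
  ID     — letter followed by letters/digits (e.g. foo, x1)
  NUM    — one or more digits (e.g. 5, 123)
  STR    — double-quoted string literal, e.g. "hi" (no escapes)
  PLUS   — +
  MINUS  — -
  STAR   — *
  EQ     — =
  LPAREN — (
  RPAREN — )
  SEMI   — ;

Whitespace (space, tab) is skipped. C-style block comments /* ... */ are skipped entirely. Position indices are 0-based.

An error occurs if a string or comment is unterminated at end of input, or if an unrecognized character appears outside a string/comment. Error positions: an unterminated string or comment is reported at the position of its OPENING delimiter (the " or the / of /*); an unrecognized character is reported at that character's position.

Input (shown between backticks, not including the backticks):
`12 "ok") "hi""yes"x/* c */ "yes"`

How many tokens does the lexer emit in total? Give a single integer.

Answer: 7

Derivation:
pos=0: emit NUM '12' (now at pos=2)
pos=3: enter STRING mode
pos=3: emit STR "ok" (now at pos=7)
pos=7: emit RPAREN ')'
pos=9: enter STRING mode
pos=9: emit STR "hi" (now at pos=13)
pos=13: enter STRING mode
pos=13: emit STR "yes" (now at pos=18)
pos=18: emit ID 'x' (now at pos=19)
pos=19: enter COMMENT mode (saw '/*')
exit COMMENT mode (now at pos=26)
pos=27: enter STRING mode
pos=27: emit STR "yes" (now at pos=32)
DONE. 7 tokens: [NUM, STR, RPAREN, STR, STR, ID, STR]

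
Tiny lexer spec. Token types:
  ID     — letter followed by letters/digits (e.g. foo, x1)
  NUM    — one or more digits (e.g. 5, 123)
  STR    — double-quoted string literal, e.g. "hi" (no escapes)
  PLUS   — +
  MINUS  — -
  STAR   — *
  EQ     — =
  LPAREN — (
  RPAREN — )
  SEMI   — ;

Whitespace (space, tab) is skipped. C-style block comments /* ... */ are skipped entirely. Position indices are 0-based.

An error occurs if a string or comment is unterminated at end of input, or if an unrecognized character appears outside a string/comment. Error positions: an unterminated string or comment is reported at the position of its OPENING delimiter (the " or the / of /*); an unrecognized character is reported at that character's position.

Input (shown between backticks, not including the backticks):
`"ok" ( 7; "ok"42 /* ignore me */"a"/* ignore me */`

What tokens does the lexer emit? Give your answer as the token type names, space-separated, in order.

Answer: STR LPAREN NUM SEMI STR NUM STR

Derivation:
pos=0: enter STRING mode
pos=0: emit STR "ok" (now at pos=4)
pos=5: emit LPAREN '('
pos=7: emit NUM '7' (now at pos=8)
pos=8: emit SEMI ';'
pos=10: enter STRING mode
pos=10: emit STR "ok" (now at pos=14)
pos=14: emit NUM '42' (now at pos=16)
pos=17: enter COMMENT mode (saw '/*')
exit COMMENT mode (now at pos=32)
pos=32: enter STRING mode
pos=32: emit STR "a" (now at pos=35)
pos=35: enter COMMENT mode (saw '/*')
exit COMMENT mode (now at pos=50)
DONE. 7 tokens: [STR, LPAREN, NUM, SEMI, STR, NUM, STR]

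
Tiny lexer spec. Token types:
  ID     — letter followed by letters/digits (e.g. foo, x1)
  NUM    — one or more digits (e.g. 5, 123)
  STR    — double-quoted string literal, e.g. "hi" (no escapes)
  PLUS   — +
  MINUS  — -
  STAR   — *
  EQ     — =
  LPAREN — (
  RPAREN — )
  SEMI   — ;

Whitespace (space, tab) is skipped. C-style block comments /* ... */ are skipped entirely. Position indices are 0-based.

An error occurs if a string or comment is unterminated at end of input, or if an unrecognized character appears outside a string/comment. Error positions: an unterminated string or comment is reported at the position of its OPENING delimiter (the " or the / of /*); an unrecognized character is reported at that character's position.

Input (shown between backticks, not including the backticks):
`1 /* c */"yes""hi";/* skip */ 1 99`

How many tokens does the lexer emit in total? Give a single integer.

pos=0: emit NUM '1' (now at pos=1)
pos=2: enter COMMENT mode (saw '/*')
exit COMMENT mode (now at pos=9)
pos=9: enter STRING mode
pos=9: emit STR "yes" (now at pos=14)
pos=14: enter STRING mode
pos=14: emit STR "hi" (now at pos=18)
pos=18: emit SEMI ';'
pos=19: enter COMMENT mode (saw '/*')
exit COMMENT mode (now at pos=29)
pos=30: emit NUM '1' (now at pos=31)
pos=32: emit NUM '99' (now at pos=34)
DONE. 6 tokens: [NUM, STR, STR, SEMI, NUM, NUM]

Answer: 6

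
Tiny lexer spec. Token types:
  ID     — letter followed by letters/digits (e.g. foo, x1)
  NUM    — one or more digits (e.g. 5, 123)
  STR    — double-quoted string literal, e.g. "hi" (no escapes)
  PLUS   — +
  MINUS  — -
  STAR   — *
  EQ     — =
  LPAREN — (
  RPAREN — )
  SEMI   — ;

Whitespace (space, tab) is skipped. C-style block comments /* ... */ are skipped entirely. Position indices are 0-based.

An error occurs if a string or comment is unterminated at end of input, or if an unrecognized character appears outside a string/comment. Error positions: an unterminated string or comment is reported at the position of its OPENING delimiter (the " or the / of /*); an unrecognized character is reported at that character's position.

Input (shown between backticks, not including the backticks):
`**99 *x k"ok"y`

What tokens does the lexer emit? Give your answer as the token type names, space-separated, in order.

pos=0: emit STAR '*'
pos=1: emit STAR '*'
pos=2: emit NUM '99' (now at pos=4)
pos=5: emit STAR '*'
pos=6: emit ID 'x' (now at pos=7)
pos=8: emit ID 'k' (now at pos=9)
pos=9: enter STRING mode
pos=9: emit STR "ok" (now at pos=13)
pos=13: emit ID 'y' (now at pos=14)
DONE. 8 tokens: [STAR, STAR, NUM, STAR, ID, ID, STR, ID]

Answer: STAR STAR NUM STAR ID ID STR ID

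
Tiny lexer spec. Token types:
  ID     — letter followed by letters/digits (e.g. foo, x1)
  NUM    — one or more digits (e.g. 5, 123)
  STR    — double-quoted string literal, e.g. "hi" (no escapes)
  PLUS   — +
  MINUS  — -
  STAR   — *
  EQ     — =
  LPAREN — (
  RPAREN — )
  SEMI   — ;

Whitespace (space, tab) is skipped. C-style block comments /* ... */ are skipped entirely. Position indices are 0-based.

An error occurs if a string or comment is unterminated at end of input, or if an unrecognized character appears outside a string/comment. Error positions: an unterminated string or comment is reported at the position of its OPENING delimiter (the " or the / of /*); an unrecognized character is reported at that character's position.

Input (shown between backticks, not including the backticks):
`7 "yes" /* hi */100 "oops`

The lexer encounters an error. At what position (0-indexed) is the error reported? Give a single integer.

Answer: 20

Derivation:
pos=0: emit NUM '7' (now at pos=1)
pos=2: enter STRING mode
pos=2: emit STR "yes" (now at pos=7)
pos=8: enter COMMENT mode (saw '/*')
exit COMMENT mode (now at pos=16)
pos=16: emit NUM '100' (now at pos=19)
pos=20: enter STRING mode
pos=20: ERROR — unterminated string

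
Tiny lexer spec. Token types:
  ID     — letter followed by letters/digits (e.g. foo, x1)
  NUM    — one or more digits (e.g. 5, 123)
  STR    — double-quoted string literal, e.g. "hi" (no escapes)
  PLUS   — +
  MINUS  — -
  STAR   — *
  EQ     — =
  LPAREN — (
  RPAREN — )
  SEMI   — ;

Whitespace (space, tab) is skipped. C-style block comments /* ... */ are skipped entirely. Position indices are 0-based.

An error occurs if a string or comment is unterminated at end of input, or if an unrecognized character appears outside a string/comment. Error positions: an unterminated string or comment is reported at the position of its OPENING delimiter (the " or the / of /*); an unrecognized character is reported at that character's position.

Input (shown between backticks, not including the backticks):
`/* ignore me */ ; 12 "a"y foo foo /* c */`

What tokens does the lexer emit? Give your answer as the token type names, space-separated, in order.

Answer: SEMI NUM STR ID ID ID

Derivation:
pos=0: enter COMMENT mode (saw '/*')
exit COMMENT mode (now at pos=15)
pos=16: emit SEMI ';'
pos=18: emit NUM '12' (now at pos=20)
pos=21: enter STRING mode
pos=21: emit STR "a" (now at pos=24)
pos=24: emit ID 'y' (now at pos=25)
pos=26: emit ID 'foo' (now at pos=29)
pos=30: emit ID 'foo' (now at pos=33)
pos=34: enter COMMENT mode (saw '/*')
exit COMMENT mode (now at pos=41)
DONE. 6 tokens: [SEMI, NUM, STR, ID, ID, ID]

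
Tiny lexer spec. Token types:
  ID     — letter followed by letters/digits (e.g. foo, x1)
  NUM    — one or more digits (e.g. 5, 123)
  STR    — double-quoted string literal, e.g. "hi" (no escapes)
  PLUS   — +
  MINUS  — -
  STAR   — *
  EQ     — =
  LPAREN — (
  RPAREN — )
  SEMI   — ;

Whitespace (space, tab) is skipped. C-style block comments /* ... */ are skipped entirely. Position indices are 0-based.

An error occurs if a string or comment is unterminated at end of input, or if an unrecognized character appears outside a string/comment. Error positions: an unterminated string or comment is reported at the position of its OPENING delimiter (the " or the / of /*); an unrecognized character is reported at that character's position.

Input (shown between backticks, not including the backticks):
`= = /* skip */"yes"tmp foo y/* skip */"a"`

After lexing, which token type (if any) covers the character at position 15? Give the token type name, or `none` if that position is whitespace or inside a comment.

pos=0: emit EQ '='
pos=2: emit EQ '='
pos=4: enter COMMENT mode (saw '/*')
exit COMMENT mode (now at pos=14)
pos=14: enter STRING mode
pos=14: emit STR "yes" (now at pos=19)
pos=19: emit ID 'tmp' (now at pos=22)
pos=23: emit ID 'foo' (now at pos=26)
pos=27: emit ID 'y' (now at pos=28)
pos=28: enter COMMENT mode (saw '/*')
exit COMMENT mode (now at pos=38)
pos=38: enter STRING mode
pos=38: emit STR "a" (now at pos=41)
DONE. 7 tokens: [EQ, EQ, STR, ID, ID, ID, STR]
Position 15: char is 'y' -> STR

Answer: STR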